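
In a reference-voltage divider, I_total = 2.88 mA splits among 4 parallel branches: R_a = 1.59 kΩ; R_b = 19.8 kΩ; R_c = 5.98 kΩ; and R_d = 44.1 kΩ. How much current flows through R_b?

I ≈ 0.167 mA

Conductances: ΣG = 1/1.59 + 1/19.8 + 1/5.98 + 1/44.1 = 0.8693 (1/kΩ).
R_b takes the fraction G_k/ΣG = 0.05051/0.8693 = 0.05810, so I = 2.88 × 0.05810 = 0.1673 mA.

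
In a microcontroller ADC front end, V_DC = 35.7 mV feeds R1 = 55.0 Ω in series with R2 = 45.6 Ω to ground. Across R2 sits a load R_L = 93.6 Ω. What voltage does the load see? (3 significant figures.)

V_out ≈ 12.8 mV

R2 ‖ R_L = (45.6 × 93.6)/(45.6 + 93.6) = 30.66 Ω.
Voltage divider with the loaded lower leg: V_out = 35.7 × 30.66/(55.0 + 30.66) = 35.7 × 0.3579 = 12.78 mV.
(Unloaded it would be 16.2 mV; the load pulls it down.)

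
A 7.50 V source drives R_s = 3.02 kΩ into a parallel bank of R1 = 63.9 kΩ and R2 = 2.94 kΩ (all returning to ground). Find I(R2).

I ≈ 1.23 mA

Combine the parallel branches: R_p = (1/63.9 + 1/2.94)⁻¹ = 2.811 kΩ.
V_A by voltage divider: V_A = 7.50 × 2.811/(3.02 + 2.811) = 3.615 V.
I(R2) = V_A / R2 = 3.615/2.94 = 1.230 mA.
(Equivalently: I_total = 1.286 mA, then current-divider fraction G_k/ΣG = 0.9560.)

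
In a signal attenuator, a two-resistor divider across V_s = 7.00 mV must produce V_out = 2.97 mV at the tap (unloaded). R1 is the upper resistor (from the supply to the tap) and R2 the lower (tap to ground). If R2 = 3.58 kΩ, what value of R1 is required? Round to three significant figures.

Required fraction k = V_out/V_s = 0.4243.
R1 = R2·(1/k − 1) = 3.58 × 1.357 = 4.858 kΩ.

R1 ≈ 4.86 kΩ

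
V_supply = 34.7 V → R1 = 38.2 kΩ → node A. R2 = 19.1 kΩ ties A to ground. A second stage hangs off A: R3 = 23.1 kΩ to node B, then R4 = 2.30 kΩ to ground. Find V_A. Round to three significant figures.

Node A sees R2 in parallel with the series input of stage 2, R3 + R4 = 25.40 kΩ.
Effective lower resistance at A: R2 ‖ 25.40 = 10.90 kΩ.
First divider: V_A = V_supply · 10.90/(38.2 + 10.90) = 7.704 V.

V_A ≈ 7.70 V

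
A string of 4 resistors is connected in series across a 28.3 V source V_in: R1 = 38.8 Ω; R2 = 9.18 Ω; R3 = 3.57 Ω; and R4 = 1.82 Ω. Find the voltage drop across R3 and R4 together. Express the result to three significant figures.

V ≈ 2.86 V

ΣR = 38.8 + 9.18 + 3.57 + 1.82 = 53.37 Ω.
R_{R3..R4} = 3.57 + 1.82 = 5.390 Ω.
Voltage divider: V = V_in · (5.390 / 53.37) = 28.3 × 0.1010 = 2.858 V.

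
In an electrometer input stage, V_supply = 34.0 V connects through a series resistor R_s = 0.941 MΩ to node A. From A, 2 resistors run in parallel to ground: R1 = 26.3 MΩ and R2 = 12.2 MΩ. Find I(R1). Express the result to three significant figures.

I ≈ 1.16 µA

Combine the parallel branches: R_p = (1/26.3 + 1/12.2)⁻¹ = 8.334 MΩ.
V_A = 34.0 × 8.334/9.275 = 30.55 V.
Branch current I = V_A/R1 = 30.55/26.3 = 1.162 µA.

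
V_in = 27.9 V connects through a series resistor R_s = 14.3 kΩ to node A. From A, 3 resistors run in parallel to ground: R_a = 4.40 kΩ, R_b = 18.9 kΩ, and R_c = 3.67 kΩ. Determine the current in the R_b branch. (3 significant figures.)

Parallel bank: R_p = 1/(1/4.40 + 1/18.9 + 1/3.67) = 1.809 kΩ.
Node voltage V_A = V_in · R_p/(R_s + R_p) = 27.9 × 0.1123 = 3.134 V.
Branch current I = V_A/R_b = 3.134/18.9 = 0.1658 mA.
(Check via current divider: I_total = 1.732 mA; share G_k/ΣG = 0.09574 → same result.)

I ≈ 0.166 mA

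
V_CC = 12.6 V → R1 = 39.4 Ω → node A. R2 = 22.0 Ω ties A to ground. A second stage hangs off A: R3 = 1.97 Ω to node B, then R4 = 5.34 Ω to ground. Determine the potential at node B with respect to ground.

V_B ≈ 1.13 V

Node A sees R2 in parallel with the series input of stage 2, R3 + R4 = 7.310 Ω.
R2 ‖ (R3+R4) = 5.487 Ω.
First divider: V_A = V_CC · 5.487/(39.4 + 5.487) = 1.540 V.
Stage 2 is unloaded, so V_B = V_A · R4/(R3+R4) = 1.540 × 5.34/7.310 = 1.125 V.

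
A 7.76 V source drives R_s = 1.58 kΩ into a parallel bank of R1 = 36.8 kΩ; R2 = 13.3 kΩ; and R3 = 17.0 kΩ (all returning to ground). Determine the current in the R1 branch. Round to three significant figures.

Parallel bank: R_p = 1/(1/36.8 + 1/13.3 + 1/17.0) = 6.204 kΩ.
V_A by voltage divider: V_A = 7.76 × 6.204/(1.58 + 6.204) = 6.185 V.
I(R1) = V_A / R1 = 6.185/36.8 = 0.1681 mA.

I ≈ 0.168 mA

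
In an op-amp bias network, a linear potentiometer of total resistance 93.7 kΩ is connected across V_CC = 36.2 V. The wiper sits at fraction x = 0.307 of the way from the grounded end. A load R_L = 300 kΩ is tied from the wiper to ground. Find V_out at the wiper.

V_out ≈ 10.4 V

Lower segment x·R_p = 28.77 kΩ; upper segment (1−x)·R_p = 64.93 kΩ.
Lower segment in parallel with the load: 28.77 ‖ 300 = 26.25 kΩ.
Loaded-divider output: V_out = 36.2 × 0.2879 = 10.42 V.
(Unloaded: V_out = x·V_CC = 11.1 V.)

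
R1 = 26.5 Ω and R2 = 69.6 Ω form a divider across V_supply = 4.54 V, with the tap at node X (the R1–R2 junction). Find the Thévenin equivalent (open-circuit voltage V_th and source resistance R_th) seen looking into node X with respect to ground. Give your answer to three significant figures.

V_th ≈ 3.29 V, R_th ≈ 19.2 Ω

V_th is the unloaded tap voltage: V_supply · R2/(R1+R2) = 4.54 × 0.7242 = 3.288 V.
Looking into X with the source shorted: R_th = R1·R2/(R1+R2) = 26.50 × 69.6/96.10 = 19.19 Ω.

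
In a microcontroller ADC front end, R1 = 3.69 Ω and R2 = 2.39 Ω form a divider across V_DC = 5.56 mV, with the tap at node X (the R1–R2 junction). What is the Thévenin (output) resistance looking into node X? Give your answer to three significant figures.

Looking into X with the source shorted: R_th = R1·R2/(R1+R2) = 3.690 × 2.39/6.080 = 1.451 Ω.

R_th ≈ 1.45 Ω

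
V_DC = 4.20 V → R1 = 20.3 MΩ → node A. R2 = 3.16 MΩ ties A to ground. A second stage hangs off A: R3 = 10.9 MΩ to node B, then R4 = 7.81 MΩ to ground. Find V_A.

Looking into the second stage from A: R3 + R4 = 18.71 MΩ appears in parallel with R2.
Effective lower resistance at A: R2 ‖ 18.71 = 2.703 MΩ.
V_A = 4.20 × 2.703/(20.3 + 2.703) = 0.4936 V.

V_A ≈ 0.494 V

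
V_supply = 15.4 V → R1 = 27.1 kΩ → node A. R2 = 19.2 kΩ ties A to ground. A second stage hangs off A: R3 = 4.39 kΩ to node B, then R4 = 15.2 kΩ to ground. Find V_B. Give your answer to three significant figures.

V_B ≈ 3.15 V

The second stage (R3 + R4 = 19.59 kΩ) loads node A in parallel with R2.
Effective lower resistance at A: R2 ‖ 19.59 = 9.697 kΩ.
First divider: V_A = V_supply · 9.697/(27.1 + 9.697) = 4.058 V.
Then the unloaded second divider: V_B = V_A × R4/(R3+R4) = 4.058 × 0.7759 = 3.149 V.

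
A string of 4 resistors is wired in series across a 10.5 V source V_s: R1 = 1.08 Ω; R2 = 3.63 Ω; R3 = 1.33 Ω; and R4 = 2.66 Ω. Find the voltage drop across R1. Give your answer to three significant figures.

V ≈ 1.30 V

ΣR = 1.08 + 3.63 + 1.33 + 2.66 = 8.700 Ω.
By the voltage-divider rule, V = 10.5 × 1.080/8.700 = 1.303 V.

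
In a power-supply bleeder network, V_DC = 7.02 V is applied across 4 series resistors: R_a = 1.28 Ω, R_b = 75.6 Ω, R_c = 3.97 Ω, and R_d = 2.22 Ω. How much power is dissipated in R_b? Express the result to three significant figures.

The common current is I = 7.02/83.07 = 0.08451 A.
P(R_b) = I²·R_b = (0.08451)² × 75.6 = 0.5399 W.

P ≈ 0.540 W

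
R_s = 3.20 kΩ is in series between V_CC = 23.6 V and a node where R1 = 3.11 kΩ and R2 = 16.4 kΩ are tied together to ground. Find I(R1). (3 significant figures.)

I ≈ 3.41 mA

Equivalent of the parallel group: R_p = 2.614 kΩ.
V_A = 23.6 × 2.614/5.814 = 10.61 V.
I(R1) = V_A / R1 = 10.61/3.11 = 3.412 mA.
(Check via current divider: I_total = 4.059 mA; share G_k/ΣG = 0.8406 → same result.)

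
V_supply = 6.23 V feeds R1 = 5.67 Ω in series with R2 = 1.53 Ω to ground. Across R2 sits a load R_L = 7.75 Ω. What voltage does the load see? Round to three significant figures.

V_out ≈ 1.15 V

The load sits in parallel with R2, giving an effective lower resistance R2' = R2·R_L/(R2+R_L) = 1.278 Ω.
Now apply the divider: V_out = 6.23 × 0.1839 = 1.146 V.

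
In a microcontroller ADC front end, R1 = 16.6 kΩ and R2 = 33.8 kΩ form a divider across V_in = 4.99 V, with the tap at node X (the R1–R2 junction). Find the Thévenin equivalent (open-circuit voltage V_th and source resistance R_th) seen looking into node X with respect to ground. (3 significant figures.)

V_th is the unloaded tap voltage: V_in · R2/(R1+R2) = 4.99 × 0.6706 = 3.346 V.
Zeroing V_in shorts the top of R1 to ground, so R_th = R1 ‖ R2 = 11.13 kΩ.

V_th ≈ 3.35 V, R_th ≈ 11.1 kΩ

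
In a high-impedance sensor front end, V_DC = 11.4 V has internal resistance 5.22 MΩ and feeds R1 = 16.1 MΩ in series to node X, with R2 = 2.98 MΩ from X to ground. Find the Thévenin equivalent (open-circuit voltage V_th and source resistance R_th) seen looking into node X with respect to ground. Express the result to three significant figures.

R1' = 5.22 + 16.1 = 21.32 MΩ (source resistance + R1).
Open-circuit (no load on X): V_th = V_DC · R2/(R1' + R2) = 11.4 × 2.98/(21.32 + 2.98) = 1.398 V.
With V_DC suppressed (replaced by a short), R_th = R1' ‖ R2 = (21.32 × 2.98)/(21.32 + 2.98) = 2.615 MΩ.

V_th ≈ 1.40 V, R_th ≈ 2.61 MΩ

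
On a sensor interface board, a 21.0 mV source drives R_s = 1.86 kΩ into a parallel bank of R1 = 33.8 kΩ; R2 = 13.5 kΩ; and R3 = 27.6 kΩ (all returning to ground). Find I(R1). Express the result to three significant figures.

Parallel bank: R_p = 1/(1/33.8 + 1/13.5 + 1/27.6) = 7.148 kΩ.
V_A = 21.0 × 7.148/9.008 = 16.66 mV.
I(R1) = V_A / R1 = 16.66/33.8 = 0.4930 µA.

I ≈ 0.493 µA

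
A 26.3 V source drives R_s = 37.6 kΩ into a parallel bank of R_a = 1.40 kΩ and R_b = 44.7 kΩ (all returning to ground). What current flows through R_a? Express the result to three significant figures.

Equivalent of the parallel group: R_p = 1.357 kΩ.
V_A = 26.3 × 1.357/38.96 = 0.9164 V.
Branch current I = V_A/R_a = 0.9164/1.40 = 0.6546 mA.
(Check via current divider: I_total = 0.6751 mA; share G_k/ΣG = 0.9696 → same result.)

I ≈ 0.655 mA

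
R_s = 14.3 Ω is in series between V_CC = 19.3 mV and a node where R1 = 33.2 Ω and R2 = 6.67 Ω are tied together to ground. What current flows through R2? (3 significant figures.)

Combine the parallel branches: R_p = (1/33.2 + 1/6.67)⁻¹ = 5.554 Ω.
Node voltage V_A = V_CC · R_p/(R_s + R_p) = 19.3 × 0.2797 = 5.399 mV.
I(R2) = V_A / R2 = 5.399/6.67 = 0.8095 mA.

I ≈ 0.809 mA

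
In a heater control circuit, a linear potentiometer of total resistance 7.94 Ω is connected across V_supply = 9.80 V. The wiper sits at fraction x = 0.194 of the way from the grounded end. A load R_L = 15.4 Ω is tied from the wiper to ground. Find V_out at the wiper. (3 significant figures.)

The pot divides into 6.400 Ω above the wiper and 1.540 Ω below.
(x·R_p) ‖ R_L = 1.400 Ω.
Loaded-divider output: V_out = 9.80 × 0.1795 = 1.759 V.
(Unloaded: V_out = x·V_supply = 1.90 V.)

V_out ≈ 1.76 V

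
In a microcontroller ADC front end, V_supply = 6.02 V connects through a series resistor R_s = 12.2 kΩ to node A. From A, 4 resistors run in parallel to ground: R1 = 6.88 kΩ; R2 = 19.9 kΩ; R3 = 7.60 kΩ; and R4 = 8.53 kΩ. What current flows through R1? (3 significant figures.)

Parallel bank: R_p = 1/(1/6.88 + 1/19.9 + 1/7.60 + 1/8.53) = 2.250 kΩ.
V_A = 6.02 × 2.250/14.45 = 0.9374 V.
Branch current I = V_A/R1 = 0.9374/6.88 = 0.1363 mA.

I ≈ 0.136 mA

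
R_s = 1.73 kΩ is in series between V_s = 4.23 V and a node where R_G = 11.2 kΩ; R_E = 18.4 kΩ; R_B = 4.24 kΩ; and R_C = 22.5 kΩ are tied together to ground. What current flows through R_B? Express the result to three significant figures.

I ≈ 0.576 mA

Combine the parallel branches: R_p = (1/11.2 + 1/18.4 + 1/4.24 + 1/22.5)⁻¹ = 2.359 kΩ.
Node voltage V_A = V_s · R_p/(R_s + R_p) = 4.23 × 0.5769 = 2.440 V.
I(R_B) = V_A / R_B = 2.440/4.24 = 0.5755 mA.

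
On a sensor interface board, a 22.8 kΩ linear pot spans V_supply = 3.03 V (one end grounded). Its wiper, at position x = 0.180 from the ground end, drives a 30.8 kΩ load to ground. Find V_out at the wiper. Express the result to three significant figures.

Lower segment x·R_p = 4.104 kΩ; upper segment (1−x)·R_p = 18.70 kΩ.
R_L loads the lower segment: effective lower R = 3.621 kΩ.
Then V_out = V_supply · 3.621/(18.70 + 3.621) = 0.4917 V.
(Unloaded: V_out = x·V_supply = 0.545 V.)

V_out ≈ 0.492 V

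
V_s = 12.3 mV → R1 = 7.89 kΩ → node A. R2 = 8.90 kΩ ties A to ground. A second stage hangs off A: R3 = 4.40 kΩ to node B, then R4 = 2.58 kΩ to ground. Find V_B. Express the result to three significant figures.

V_B ≈ 1.51 mV

The second stage (R3 + R4 = 6.980 kΩ) loads node A in parallel with R2.
Effective lower resistance at A: R2 ‖ 6.980 = 3.912 kΩ.
So V_A = 12.3 × 0.3315 = 4.077 mV.
Stage 2 is unloaded, so V_B = V_A · R4/(R3+R4) = 4.077 × 2.58/6.980 = 1.507 mV.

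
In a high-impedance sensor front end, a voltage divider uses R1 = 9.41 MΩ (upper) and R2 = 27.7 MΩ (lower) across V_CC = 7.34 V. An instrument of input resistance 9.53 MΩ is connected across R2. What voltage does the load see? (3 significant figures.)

First combine the lower leg with the load: R2 ‖ R_L = 7.091 MΩ.
Now apply the divider: V_out = 7.34 × 0.4297 = 3.154 V.

V_out ≈ 3.15 V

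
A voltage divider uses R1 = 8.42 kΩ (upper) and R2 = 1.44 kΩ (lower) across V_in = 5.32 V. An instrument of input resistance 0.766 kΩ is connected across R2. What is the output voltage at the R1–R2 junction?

First combine the lower leg with the load: R2 ‖ R_L = 0.5000 kΩ.
Now apply the divider: V_out = 5.32 × 0.05606 = 0.2982 V.

V_out ≈ 0.298 V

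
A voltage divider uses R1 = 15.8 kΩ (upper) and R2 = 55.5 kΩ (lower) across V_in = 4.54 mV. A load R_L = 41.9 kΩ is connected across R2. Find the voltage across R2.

V_out ≈ 2.73 mV

R2 ‖ R_L = (55.5 × 41.9)/(55.5 + 41.9) = 23.88 kΩ.
Then V_out = V_in · R2'/(R1 + R2') = 4.54 × 23.88/39.68 = 2.732 mV.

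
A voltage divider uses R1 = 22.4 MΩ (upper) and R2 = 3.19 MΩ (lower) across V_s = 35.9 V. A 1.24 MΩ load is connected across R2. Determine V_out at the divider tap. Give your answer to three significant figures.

V_out ≈ 1.38 V

R2 ‖ R_L = (3.19 × 1.24)/(3.19 + 1.24) = 0.8929 MΩ.
Then V_out = V_s · R2'/(R1 + R2') = 35.9 × 0.8929/23.29 = 1.376 V.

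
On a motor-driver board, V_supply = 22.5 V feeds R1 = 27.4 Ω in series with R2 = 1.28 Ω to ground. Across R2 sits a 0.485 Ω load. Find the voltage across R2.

V_out ≈ 0.285 V

The load sits in parallel with R2, giving an effective lower resistance R2' = R2·R_L/(R2+R_L) = 0.3517 Ω.
Voltage divider with the loaded lower leg: V_out = 22.5 × 0.3517/(27.4 + 0.3517) = 22.5 × 0.01267 = 0.2852 V.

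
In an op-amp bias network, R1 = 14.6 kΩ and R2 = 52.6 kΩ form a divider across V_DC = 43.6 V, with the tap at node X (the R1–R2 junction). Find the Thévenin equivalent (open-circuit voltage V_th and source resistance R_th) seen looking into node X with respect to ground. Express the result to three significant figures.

V_th ≈ 34.1 V, R_th ≈ 11.4 kΩ

V_th is the unloaded tap voltage: V_DC · R2/(R1+R2) = 43.6 × 0.7827 = 34.13 V.
Zeroing V_DC shorts the top of R1 to ground, so R_th = R1 ‖ R2 = 11.43 kΩ.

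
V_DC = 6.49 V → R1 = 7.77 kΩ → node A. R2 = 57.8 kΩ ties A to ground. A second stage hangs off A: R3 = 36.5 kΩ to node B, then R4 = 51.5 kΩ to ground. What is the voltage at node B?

The second stage (R3 + R4 = 88.00 kΩ) loads node A in parallel with R2.
R2 ‖ (R3+R4) = 34.89 kΩ.
V_A = 6.49 × 34.89/(7.77 + 34.89) = 5.308 V.
V_B = V_A × 0.5852 = 3.106 V.

V_B ≈ 3.11 V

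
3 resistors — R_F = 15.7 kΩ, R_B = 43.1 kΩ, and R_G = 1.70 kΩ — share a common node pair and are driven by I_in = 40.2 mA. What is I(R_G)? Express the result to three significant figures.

I ≈ 35.0 mA

Conductances: ΣG = 1/15.7 + 1/43.1 + 1/1.70 = 0.6751 (1/kΩ).
R_G takes the fraction G_k/ΣG = 0.5882/0.6751 = 0.8713, so I = 40.2 × 0.8713 = 35.03 mA.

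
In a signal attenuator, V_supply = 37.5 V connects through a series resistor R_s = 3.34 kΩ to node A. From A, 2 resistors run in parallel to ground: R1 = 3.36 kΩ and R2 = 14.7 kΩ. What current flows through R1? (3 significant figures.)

I ≈ 5.02 mA

Parallel bank: R_p = 1/(1/3.36 + 1/14.7) = 2.735 kΩ.
V_A by voltage divider: V_A = 37.5 × 2.735/(3.34 + 2.735) = 16.88 V.
I(R1) = V_A / R1 = 16.88/3.36 = 5.025 mA.
(Equivalently: I_total = 6.173 mA, then current-divider fraction G_k/ΣG = 0.8140.)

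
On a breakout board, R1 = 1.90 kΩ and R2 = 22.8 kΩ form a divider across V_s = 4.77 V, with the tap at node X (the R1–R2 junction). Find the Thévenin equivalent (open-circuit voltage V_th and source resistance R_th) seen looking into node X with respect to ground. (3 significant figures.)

V_th ≈ 4.40 V, R_th ≈ 1.75 kΩ

With X open, the divider is unloaded: V_th = 4.77 × 22.8/24.70 = 4.403 V.
Zeroing V_s shorts the top of R1 to ground, so R_th = R1 ‖ R2 = 1.754 kΩ.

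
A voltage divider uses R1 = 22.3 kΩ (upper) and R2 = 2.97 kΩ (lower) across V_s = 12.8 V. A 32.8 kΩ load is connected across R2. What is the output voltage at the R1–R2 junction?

V_out ≈ 1.39 V

First combine the lower leg with the load: R2 ‖ R_L = 2.723 kΩ.
Now apply the divider: V_out = 12.8 × 0.1088 = 1.393 V.
(Unloaded it would be 1.50 V; the load pulls it down.)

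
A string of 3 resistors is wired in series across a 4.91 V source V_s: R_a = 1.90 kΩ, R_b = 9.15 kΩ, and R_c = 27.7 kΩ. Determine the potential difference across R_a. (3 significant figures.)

V ≈ 0.241 V

Total series resistance ΣR = 1.90 + 9.15 + 27.7 = 38.75 kΩ.
Voltage divider: V = V_s · (1.900 / 38.75) = 4.91 × 0.04903 = 0.2407 V.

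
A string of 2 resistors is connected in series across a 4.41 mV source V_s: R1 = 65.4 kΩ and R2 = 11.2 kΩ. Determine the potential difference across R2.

V ≈ 0.645 mV

ΣR = 65.4 + 11.2 = 76.60 kΩ.
V = V_s · R/ΣR = 4.41 × 0.1462 = 0.6448 mV.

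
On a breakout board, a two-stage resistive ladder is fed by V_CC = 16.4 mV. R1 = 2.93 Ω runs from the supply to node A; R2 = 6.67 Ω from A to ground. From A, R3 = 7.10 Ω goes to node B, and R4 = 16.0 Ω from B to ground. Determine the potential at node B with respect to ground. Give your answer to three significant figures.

V_B ≈ 7.25 mV

Node A sees R2 in parallel with the series input of stage 2, R3 + R4 = 23.10 Ω.
Effective lower resistance at A: R2 ‖ 23.10 = 5.176 Ω.
V_A = 16.4 × 5.176/(2.93 + 5.176) = 10.47 mV.
V_B = V_A × 0.6926 = 7.253 mV.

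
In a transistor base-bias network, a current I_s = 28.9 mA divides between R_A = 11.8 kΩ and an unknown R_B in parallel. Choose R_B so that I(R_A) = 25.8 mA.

Two-branch current divider: I_A = I_s · R_B/(R_A + R_B).
25.8/28.9 = R_B/(R_A + R_B) → R_B = R_A · (0.8927)/(1 − 0.8927) = 11.8 × 8.323 = 98.21 kΩ.

R_B ≈ 98.2 kΩ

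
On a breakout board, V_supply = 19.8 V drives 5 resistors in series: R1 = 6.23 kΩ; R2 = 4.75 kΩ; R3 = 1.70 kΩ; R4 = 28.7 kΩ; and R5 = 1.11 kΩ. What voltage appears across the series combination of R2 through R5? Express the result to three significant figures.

Series total: ΣR = 6.23 + 4.75 + 1.70 + 28.7 + 1.11 = 42.49 kΩ.
R_{R2..R5} = 4.75 + 1.70 + 28.7 + 1.11 = 36.26 kΩ.
Voltage divider: V = V_supply · (36.26 / 42.49) = 19.8 × 0.8534 = 16.90 V.

V ≈ 16.9 V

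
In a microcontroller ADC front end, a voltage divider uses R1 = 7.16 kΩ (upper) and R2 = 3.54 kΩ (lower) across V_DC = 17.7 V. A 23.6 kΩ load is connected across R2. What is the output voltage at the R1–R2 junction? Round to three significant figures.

The load sits in parallel with R2, giving an effective lower resistance R2' = R2·R_L/(R2+R_L) = 3.078 kΩ.
Voltage divider with the loaded lower leg: V_out = 17.7 × 3.078/(7.16 + 3.078) = 17.7 × 0.3007 = 5.322 V.
(Unloaded it would be 5.86 V; the load pulls it down.)

V_out ≈ 5.32 V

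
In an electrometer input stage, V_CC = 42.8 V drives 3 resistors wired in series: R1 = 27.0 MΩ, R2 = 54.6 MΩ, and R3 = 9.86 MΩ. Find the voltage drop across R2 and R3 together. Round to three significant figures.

Total series resistance ΣR = 27.0 + 54.6 + 9.86 = 91.46 MΩ.
R_{R2..R3} = 54.6 + 9.86 = 64.46 MΩ.
By the voltage-divider rule, V = 42.8 × 64.46/91.46 = 30.16 V.

V ≈ 30.2 V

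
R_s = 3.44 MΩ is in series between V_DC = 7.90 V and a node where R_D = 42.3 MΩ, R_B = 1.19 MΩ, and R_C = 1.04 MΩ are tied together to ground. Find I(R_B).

Parallel bank: R_p = 1/(1/42.3 + 1/1.19 + 1/1.04) = 0.5478 MΩ.
V_A by voltage divider: V_A = 7.90 × 0.5478/(3.44 + 0.5478) = 1.085 V.
I(R_B) = V_A / R_B = 1.085/1.19 = 0.9119 µA.

I ≈ 0.912 µA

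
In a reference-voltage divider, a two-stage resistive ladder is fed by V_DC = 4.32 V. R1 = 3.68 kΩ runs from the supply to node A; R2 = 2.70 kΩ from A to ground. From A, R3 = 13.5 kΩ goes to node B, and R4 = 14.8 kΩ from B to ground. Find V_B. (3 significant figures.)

V_B ≈ 0.906 V

Node A sees R2 in parallel with the series input of stage 2, R3 + R4 = 28.30 kΩ.
Effective lower resistance at A: R2 ‖ 28.30 = 2.465 kΩ.
V_A = 4.32 × 2.465/(3.68 + 2.465) = 1.733 V.
Then the unloaded second divider: V_B = V_A × R4/(R3+R4) = 1.733 × 0.5230 = 0.9062 V.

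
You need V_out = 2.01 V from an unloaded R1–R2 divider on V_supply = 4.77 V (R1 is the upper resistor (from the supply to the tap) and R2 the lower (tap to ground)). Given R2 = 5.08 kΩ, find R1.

Required fraction k = V_out/V_supply = 0.4214.
R1 = R2·(1/k − 1) = 5.08 × 1.373 = 6.976 kΩ.

R1 ≈ 6.98 kΩ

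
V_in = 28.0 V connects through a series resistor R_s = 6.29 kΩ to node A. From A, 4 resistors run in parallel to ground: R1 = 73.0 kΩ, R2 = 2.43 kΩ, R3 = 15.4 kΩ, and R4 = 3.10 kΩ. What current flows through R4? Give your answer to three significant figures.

Equivalent of the parallel group: R_p = 1.230 kΩ.
V_A by voltage divider: V_A = 28.0 × 1.230/(6.29 + 1.230) = 4.581 V.
Branch current I = V_A/R4 = 4.581/3.10 = 1.478 mA.

I ≈ 1.48 mA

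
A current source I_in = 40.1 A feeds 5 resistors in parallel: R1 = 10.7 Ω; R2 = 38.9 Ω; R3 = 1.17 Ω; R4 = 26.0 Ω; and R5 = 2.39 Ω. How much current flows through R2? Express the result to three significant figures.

I ≈ 0.721 A

Conductances: ΣG = 1/10.7 + 1/38.9 + 1/1.17 + 1/26.0 + 1/2.39 = 1.431 (1/Ω).
By the current-divider rule, I = I_in · G_k/ΣG = 40.1 × 0.01797 = 0.7205 A.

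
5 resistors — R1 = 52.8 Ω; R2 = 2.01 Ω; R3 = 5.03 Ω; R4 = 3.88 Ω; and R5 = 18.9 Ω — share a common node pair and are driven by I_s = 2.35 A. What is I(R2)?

ΣG = 1/52.8 + 1/2.01 + 1/5.03 + 1/3.88 + 1/18.9 = 1.026.
Current divider: I(R2) = I_s · G_k/ΣG = 2.35 × (0.4975/1.026) = 2.35 × 0.4850 = 1.140 A.

I ≈ 1.14 A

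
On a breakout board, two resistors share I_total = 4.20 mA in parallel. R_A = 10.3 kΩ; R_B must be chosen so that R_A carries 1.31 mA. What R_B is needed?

The fraction through R_A equals R_B/(R_A+R_B).
1.31/4.20 = R_B/(R_A + R_B) → R_B = R_A · (0.3119)/(1 − 0.3119) = 10.3 × 0.4533 = 4.669 kΩ.

R_B ≈ 4.67 kΩ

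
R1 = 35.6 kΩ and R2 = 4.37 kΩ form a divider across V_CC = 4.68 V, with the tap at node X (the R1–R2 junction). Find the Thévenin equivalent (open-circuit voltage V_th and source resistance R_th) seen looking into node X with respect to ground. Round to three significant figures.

V_th ≈ 0.512 V, R_th ≈ 3.89 kΩ

V_th is the unloaded tap voltage: V_CC · R2/(R1+R2) = 4.68 × 0.1093 = 0.5117 V.
With V_CC suppressed (replaced by a short), R_th = R1 ‖ R2 = (35.60 × 4.37)/(35.60 + 4.37) = 3.892 kΩ.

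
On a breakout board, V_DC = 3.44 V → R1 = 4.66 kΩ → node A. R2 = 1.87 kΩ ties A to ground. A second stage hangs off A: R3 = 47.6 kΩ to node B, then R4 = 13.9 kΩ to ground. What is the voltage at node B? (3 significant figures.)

V_B ≈ 0.218 V

The second stage (R3 + R4 = 61.50 kΩ) loads node A in parallel with R2.
Effective lower resistance at A: R2 ‖ 61.50 = 1.815 kΩ.
First divider: V_A = V_DC · 1.815/(4.66 + 1.815) = 0.9642 V.
Stage 2 is unloaded, so V_B = V_A · R4/(R3+R4) = 0.9642 × 13.9/61.50 = 0.2179 V.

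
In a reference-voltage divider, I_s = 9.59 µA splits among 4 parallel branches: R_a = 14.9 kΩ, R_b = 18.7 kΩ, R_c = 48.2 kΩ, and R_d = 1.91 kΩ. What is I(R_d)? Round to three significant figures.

I ≈ 7.55 µA

Total conductance ΣG = 1/14.9 + 1/18.7 + 1/48.2 + 1/1.91 = 0.6649 (units of 1/kΩ).
R_d takes the fraction G_k/ΣG = 0.5236/0.6649 = 0.7874, so I = 9.59 × 0.7874 = 7.551 µA.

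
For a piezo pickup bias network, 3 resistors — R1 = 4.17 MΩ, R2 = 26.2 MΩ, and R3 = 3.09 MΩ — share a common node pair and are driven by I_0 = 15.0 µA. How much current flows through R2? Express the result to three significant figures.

Conductances: ΣG = 1/4.17 + 1/26.2 + 1/3.09 = 0.6016 (1/MΩ).
By the current-divider rule, I = I_0 · G_k/ΣG = 15.0 × 0.06344 = 0.9517 µA.

I ≈ 0.952 µA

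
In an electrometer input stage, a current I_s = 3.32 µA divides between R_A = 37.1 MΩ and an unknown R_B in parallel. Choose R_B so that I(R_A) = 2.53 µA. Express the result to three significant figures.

Two-branch current divider: I_A = I_s · R_B/(R_A + R_B).
With f = 0.7620, R_B = R_A · f/(1−f) = 37.1 × 3.203 = 118.8 MΩ.

R_B ≈ 119 MΩ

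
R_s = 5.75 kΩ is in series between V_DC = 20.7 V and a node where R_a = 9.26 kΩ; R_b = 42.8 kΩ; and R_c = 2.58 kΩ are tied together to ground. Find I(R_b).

Combine the parallel branches: R_p = (1/9.26 + 1/42.8 + 1/2.58)⁻¹ = 1.927 kΩ.
V_A = 20.7 × 1.927/7.677 = 5.196 V.
I(R_b) = V_A / R_b = 5.196/42.8 = 0.1214 mA.

I ≈ 0.121 mA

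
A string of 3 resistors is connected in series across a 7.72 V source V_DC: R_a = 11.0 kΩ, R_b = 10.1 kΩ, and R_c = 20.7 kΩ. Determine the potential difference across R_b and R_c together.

Series total: ΣR = 11.0 + 10.1 + 20.7 = 41.80 kΩ.
R_{R_b..R_c} = 10.1 + 20.7 = 30.80 kΩ.
Voltage divider: V = V_DC · (30.80 / 41.80) = 7.72 × 0.7368 = 5.688 V.

V ≈ 5.69 V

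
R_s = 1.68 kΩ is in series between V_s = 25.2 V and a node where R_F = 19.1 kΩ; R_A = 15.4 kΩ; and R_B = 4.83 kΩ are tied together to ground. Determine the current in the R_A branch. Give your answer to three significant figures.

I ≈ 1.06 mA

Combine the parallel branches: R_p = (1/19.1 + 1/15.4 + 1/4.83)⁻¹ = 3.083 kΩ.
Node voltage V_A = V_s · R_p/(R_s + R_p) = 25.2 × 0.6473 = 16.31 V.
I(R_A) = V_A / R_A = 16.31/15.4 = 1.059 mA.
(Equivalently: I_total = 5.290 mA, then current-divider fraction G_k/ΣG = 0.2002.)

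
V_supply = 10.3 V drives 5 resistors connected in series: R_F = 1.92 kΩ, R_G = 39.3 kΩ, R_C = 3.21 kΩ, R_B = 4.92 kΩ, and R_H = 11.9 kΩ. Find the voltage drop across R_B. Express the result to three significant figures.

Total series resistance ΣR = 1.92 + 39.3 + 3.21 + 4.92 + 11.9 = 61.25 kΩ.
V = V_supply · R/ΣR = 10.3 × 0.08033 = 0.8274 V.

V ≈ 0.827 V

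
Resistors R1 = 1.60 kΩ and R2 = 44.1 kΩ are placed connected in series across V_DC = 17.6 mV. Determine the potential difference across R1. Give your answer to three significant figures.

V ≈ 0.616 mV

Total series resistance ΣR = 1.60 + 44.1 = 45.70 kΩ.
Voltage divider: V = V_DC · (1.600 / 45.70) = 17.6 × 0.03501 = 0.6162 mV.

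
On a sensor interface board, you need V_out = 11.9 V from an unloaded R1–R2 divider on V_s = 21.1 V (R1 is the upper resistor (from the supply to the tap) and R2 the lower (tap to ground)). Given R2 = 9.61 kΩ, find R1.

Required fraction k = V_out/V_s = 0.5640.
Rearranging, R1 = R2·(1−k)/k = 9.61 × 0.7731 = 7.430 kΩ.

R1 ≈ 7.43 kΩ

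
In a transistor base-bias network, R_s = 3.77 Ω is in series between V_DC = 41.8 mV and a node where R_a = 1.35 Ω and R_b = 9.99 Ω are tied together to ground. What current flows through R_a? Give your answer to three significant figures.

Combine the parallel branches: R_p = (1/1.35 + 1/9.99)⁻¹ = 1.189 Ω.
Node voltage V_A = V_DC · R_p/(R_s + R_p) = 41.8 × 0.2398 = 10.02 mV.
Branch current I = V_A/R_a = 10.02/1.35 = 7.425 mA.
(Check via current divider: I_total = 8.429 mA; share G_k/ΣG = 0.8810 → same result.)

I ≈ 7.43 mA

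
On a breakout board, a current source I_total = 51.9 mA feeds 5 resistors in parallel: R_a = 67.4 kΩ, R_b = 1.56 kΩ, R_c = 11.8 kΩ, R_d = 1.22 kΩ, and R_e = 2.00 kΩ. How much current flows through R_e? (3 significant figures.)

I ≈ 12.6 mA

Total conductance ΣG = 1/67.4 + 1/1.56 + 1/11.8 + 1/1.22 + 1/2.00 = 2.060 (units of 1/kΩ).
Current divider: I(R_e) = I_total · G_k/ΣG = 51.9 × (0.5000/2.060) = 51.9 × 0.2427 = 12.60 mA.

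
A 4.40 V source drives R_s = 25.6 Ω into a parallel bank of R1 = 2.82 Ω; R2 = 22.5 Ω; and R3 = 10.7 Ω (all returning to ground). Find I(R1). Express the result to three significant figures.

I ≈ 0.115 A

Combine the parallel branches: R_p = (1/2.82 + 1/22.5 + 1/10.7)⁻¹ = 2.030 Ω.
Node voltage V_A = V_CC · R_p/(R_s + R_p) = 4.40 × 0.07348 = 0.3233 V.
Branch current I = V_A/R1 = 0.3233/2.82 = 0.1147 A.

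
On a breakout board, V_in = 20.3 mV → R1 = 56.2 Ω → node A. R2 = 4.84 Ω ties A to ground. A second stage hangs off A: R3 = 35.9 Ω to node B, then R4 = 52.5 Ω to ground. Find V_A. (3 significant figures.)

Looking into the second stage from A: R3 + R4 = 88.40 Ω appears in parallel with R2.
Effective lower resistance at A: R2 ‖ 88.40 = 4.589 Ω.
So V_A = 20.3 × 0.07549 = 1.532 mV.

V_A ≈ 1.53 mV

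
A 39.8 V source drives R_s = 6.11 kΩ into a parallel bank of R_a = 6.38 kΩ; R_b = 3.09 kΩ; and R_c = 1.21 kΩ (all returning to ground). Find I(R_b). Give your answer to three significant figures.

Combine the parallel branches: R_p = (1/6.38 + 1/3.09 + 1/1.21)⁻¹ = 0.7652 kΩ.
V_A = 39.8 × 0.7652/6.875 = 4.430 V.
Branch current I = V_A/R_b = 4.430/3.09 = 1.434 mA.
(Equivalently: I_total = 5.789 mA, then current-divider fraction G_k/ΣG = 0.2476.)

I ≈ 1.43 mA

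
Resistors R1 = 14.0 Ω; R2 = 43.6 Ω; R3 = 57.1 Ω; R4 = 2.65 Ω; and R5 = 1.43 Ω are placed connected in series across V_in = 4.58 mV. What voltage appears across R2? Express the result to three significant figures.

Series total: ΣR = 14.0 + 43.6 + 57.1 + 2.65 + 1.43 = 118.8 Ω.
By the voltage-divider rule, V = 4.58 × 43.60/118.8 = 1.681 mV.

V ≈ 1.68 mV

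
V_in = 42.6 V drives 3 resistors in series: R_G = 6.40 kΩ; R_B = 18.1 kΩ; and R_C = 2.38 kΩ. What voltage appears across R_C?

Series total: ΣR = 6.40 + 18.1 + 2.38 = 26.88 kΩ.
V = V_in · R/ΣR = 42.6 × 0.08854 = 3.772 V.

V ≈ 3.77 V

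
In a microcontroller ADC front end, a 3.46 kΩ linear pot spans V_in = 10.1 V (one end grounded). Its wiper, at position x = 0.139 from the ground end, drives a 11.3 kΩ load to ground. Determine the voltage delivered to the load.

V_out ≈ 1.35 V

Split the track: R_lower = x·R_p = 0.4809 kΩ, R_upper = (1−x)·R_p = 2.979 kΩ.
R_L loads the lower segment: effective lower R = 0.4613 kΩ.
Then V_out = V_in · 0.4613/(2.979 + 0.4613) = 1.354 V.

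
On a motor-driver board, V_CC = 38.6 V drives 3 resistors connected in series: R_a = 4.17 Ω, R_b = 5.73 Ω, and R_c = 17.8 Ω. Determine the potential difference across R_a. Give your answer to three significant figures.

ΣR = 4.17 + 5.73 + 17.8 = 27.70 Ω.
Voltage divider: V = V_CC · (4.170 / 27.70) = 38.6 × 0.1505 = 5.811 V.

V ≈ 5.81 V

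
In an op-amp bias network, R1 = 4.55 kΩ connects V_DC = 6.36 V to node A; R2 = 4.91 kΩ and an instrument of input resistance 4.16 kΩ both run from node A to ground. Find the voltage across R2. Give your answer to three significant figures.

First combine the lower leg with the load: R2 ‖ R_L = 2.252 kΩ.
Voltage divider with the loaded lower leg: V_out = 6.36 × 2.252/(4.55 + 2.252) = 6.36 × 0.3311 = 2.106 V.

V_out ≈ 2.11 V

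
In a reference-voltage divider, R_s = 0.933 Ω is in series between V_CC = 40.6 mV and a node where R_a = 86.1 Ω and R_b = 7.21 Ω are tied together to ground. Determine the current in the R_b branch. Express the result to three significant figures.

I ≈ 4.94 mA

Equivalent of the parallel group: R_p = 6.653 Ω.
V_A = 40.6 × 6.653/7.586 = 35.61 mV.
Branch current I = V_A/R_b = 35.61/7.21 = 4.938 mA.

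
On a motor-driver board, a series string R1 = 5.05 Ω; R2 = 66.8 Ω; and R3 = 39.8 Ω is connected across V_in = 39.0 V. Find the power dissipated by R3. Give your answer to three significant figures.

The common current is I = 39.0/111.6 = 0.3493 A.
P = I²R = 0.1220 × 39.8 = 4.856 W.

P ≈ 4.86 W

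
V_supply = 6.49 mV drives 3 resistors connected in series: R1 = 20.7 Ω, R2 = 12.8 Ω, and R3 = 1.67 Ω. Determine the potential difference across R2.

V ≈ 2.36 mV

Series total: ΣR = 20.7 + 12.8 + 1.67 = 35.17 Ω.
V = V_supply · R/ΣR = 6.49 × 0.3639 = 2.362 mV.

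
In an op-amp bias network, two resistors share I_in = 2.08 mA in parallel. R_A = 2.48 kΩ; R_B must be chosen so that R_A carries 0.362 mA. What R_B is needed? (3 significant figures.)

In a two-way split, I_A/I_in = R_B/(R_A + R_B).
With f = 0.1740, R_B = R_A · f/(1−f) = 2.48 × 0.2107 = 0.5226 kΩ.

R_B ≈ 0.523 kΩ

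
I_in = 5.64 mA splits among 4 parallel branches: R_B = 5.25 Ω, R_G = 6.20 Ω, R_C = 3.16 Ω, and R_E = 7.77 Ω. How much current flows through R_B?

I ≈ 1.35 mA

Conductances: ΣG = 1/5.25 + 1/6.20 + 1/3.16 + 1/7.77 = 0.7969 (1/Ω).
R_B takes the fraction G_k/ΣG = 0.1905/0.7969 = 0.2390, so I = 5.64 × 0.2390 = 1.348 mA.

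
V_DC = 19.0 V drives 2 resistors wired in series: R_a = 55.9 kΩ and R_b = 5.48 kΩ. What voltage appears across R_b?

Series total: ΣR = 55.9 + 5.48 = 61.38 kΩ.
Voltage divider: V = V_DC · (5.480 / 61.38) = 19.0 × 0.08928 = 1.696 V.

V ≈ 1.70 V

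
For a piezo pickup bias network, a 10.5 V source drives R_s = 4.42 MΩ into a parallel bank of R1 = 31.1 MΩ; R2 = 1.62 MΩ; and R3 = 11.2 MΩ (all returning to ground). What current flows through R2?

Combine the parallel branches: R_p = (1/31.1 + 1/1.62 + 1/11.2)⁻¹ = 1.354 MΩ.
Node voltage V_A = V_in · R_p/(R_s + R_p) = 10.5 × 0.2345 = 2.462 V.
Branch current I = V_A/R2 = 2.462/1.62 = 1.520 µA.

I ≈ 1.52 µA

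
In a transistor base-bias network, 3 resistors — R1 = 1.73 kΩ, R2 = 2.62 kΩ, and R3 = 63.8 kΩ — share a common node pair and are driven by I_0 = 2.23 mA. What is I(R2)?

Conductances: ΣG = 1/1.73 + 1/2.62 + 1/63.8 = 0.9754 (1/kΩ).
R2 takes the fraction G_k/ΣG = 0.3817/0.9754 = 0.3913, so I = 2.23 × 0.3913 = 0.8726 mA.

I ≈ 0.873 mA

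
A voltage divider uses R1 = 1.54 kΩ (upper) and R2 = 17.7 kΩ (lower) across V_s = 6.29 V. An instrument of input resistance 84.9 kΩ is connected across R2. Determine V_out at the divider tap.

R2 ‖ R_L = (17.7 × 84.9)/(17.7 + 84.9) = 14.65 kΩ.
Now apply the divider: V_out = 6.29 × 0.9049 = 5.692 V.

V_out ≈ 5.69 V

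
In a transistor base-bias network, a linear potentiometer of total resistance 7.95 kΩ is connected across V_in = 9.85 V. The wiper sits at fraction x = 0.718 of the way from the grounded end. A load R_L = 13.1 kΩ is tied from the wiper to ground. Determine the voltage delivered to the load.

The pot divides into 2.242 kΩ above the wiper and 5.708 kΩ below.
R_L loads the lower segment: effective lower R = 3.976 kΩ.
V_out = 9.85 × 3.976/(2.242 + 3.976) = 6.298 V.
(Unloaded: V_out = x·V_in = 7.07 V.)

V_out ≈ 6.30 V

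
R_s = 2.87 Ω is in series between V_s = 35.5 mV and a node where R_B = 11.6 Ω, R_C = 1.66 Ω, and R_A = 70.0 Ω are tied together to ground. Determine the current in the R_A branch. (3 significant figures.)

Parallel bank: R_p = 1/(1/11.6 + 1/1.66 + 1/70.0) = 1.423 Ω.
V_A by voltage divider: V_A = 35.5 × 1.423/(2.87 + 1.423) = 11.77 mV.
I(R_A) = V_A / R_A = 11.77/70.0 = 0.1681 mA.
(Equivalently: I_total = 8.270 mA, then current-divider fraction G_k/ΣG = 0.02032.)

I ≈ 0.168 mA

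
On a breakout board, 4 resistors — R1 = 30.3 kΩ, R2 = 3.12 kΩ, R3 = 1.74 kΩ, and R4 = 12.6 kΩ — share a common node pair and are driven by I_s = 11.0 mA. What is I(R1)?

ΣG = 1/30.3 + 1/3.12 + 1/1.74 + 1/12.6 = 1.008.
By the current-divider rule, I = I_s · G_k/ΣG = 11.0 × 0.03275 = 0.3603 mA.

I ≈ 0.360 mA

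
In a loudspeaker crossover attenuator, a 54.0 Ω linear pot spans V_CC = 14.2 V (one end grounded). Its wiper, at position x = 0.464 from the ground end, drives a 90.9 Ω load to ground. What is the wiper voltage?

Split the track: R_lower = x·R_p = 25.06 Ω, R_upper = (1−x)·R_p = 28.94 Ω.
Lower segment in parallel with the load: 25.06 ‖ 90.9 = 19.64 Ω.
Loaded-divider output: V_out = 14.2 × 0.4043 = 5.741 V.

V_out ≈ 5.74 V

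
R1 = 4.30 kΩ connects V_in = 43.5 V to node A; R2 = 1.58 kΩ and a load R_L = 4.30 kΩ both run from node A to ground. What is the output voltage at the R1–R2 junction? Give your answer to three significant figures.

First combine the lower leg with the load: R2 ‖ R_L = 1.155 kΩ.
Now apply the divider: V_out = 43.5 × 0.2118 = 9.213 V.

V_out ≈ 9.21 V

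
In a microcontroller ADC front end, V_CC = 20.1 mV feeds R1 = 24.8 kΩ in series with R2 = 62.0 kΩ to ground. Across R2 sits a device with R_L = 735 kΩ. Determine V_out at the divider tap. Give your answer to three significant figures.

V_out ≈ 14.0 mV

R2 ‖ R_L = (62.0 × 735)/(62.0 + 735) = 57.18 kΩ.
Now apply the divider: V_out = 20.1 × 0.6975 = 14.02 mV.
(Unloaded it would be 14.4 mV; the load pulls it down.)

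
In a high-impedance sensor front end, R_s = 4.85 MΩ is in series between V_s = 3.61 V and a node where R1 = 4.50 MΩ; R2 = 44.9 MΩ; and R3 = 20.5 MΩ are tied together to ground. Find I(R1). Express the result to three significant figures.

I ≈ 0.331 µA

Equivalent of the parallel group: R_p = 3.410 MΩ.
V_A by voltage divider: V_A = 3.61 × 3.410/(4.85 + 3.410) = 1.490 V.
Branch current I = V_A/R1 = 1.490/4.50 = 0.3312 µA.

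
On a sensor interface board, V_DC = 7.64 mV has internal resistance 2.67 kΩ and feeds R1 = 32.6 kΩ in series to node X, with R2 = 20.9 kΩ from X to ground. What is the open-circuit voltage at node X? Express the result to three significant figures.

R1' = 2.67 + 32.6 = 35.27 kΩ (source resistance + R1).
With X open, the divider is unloaded: V_th = 7.64 × 20.9/56.17 = 2.843 mV.

V_th ≈ 2.84 mV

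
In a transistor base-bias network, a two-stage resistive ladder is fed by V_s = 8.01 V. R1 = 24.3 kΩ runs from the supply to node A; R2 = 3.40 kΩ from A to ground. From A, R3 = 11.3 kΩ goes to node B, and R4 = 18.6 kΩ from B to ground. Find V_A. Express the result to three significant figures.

V_A ≈ 0.894 V

Looking into the second stage from A: R3 + R4 = 29.90 kΩ appears in parallel with R2.
R2 ‖ (R3+R4) = 3.053 kΩ.
V_A = 8.01 × 3.053/(24.3 + 3.053) = 0.8940 V.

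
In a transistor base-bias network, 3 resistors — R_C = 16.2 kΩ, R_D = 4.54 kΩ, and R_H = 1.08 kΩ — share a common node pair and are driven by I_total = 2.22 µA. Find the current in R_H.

Total conductance ΣG = 1/16.2 + 1/4.54 + 1/1.08 = 1.208 (units of 1/kΩ).
By the current-divider rule, I = I_total · G_k/ΣG = 2.22 × 0.7665 = 1.702 µA.

I ≈ 1.70 µA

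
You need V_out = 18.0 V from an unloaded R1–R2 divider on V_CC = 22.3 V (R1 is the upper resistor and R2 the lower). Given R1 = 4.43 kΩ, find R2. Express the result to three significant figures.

R2 ≈ 18.5 kΩ

The divider ratio is R2/(R1+R2) = 18.0/22.3 = 0.8072.
Rearranging, R2 = R1·k/(1−k) = 4.43 × 4.186 = 18.54 kΩ.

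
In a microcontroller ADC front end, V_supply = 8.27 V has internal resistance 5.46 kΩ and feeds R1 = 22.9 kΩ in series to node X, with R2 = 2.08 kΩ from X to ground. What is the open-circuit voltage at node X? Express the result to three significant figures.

R1' = 5.46 + 22.9 = 28.36 kΩ (source resistance + R1).
With X open, the divider is unloaded: V_th = 8.27 × 2.08/30.44 = 0.5651 V.

V_th ≈ 0.565 V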